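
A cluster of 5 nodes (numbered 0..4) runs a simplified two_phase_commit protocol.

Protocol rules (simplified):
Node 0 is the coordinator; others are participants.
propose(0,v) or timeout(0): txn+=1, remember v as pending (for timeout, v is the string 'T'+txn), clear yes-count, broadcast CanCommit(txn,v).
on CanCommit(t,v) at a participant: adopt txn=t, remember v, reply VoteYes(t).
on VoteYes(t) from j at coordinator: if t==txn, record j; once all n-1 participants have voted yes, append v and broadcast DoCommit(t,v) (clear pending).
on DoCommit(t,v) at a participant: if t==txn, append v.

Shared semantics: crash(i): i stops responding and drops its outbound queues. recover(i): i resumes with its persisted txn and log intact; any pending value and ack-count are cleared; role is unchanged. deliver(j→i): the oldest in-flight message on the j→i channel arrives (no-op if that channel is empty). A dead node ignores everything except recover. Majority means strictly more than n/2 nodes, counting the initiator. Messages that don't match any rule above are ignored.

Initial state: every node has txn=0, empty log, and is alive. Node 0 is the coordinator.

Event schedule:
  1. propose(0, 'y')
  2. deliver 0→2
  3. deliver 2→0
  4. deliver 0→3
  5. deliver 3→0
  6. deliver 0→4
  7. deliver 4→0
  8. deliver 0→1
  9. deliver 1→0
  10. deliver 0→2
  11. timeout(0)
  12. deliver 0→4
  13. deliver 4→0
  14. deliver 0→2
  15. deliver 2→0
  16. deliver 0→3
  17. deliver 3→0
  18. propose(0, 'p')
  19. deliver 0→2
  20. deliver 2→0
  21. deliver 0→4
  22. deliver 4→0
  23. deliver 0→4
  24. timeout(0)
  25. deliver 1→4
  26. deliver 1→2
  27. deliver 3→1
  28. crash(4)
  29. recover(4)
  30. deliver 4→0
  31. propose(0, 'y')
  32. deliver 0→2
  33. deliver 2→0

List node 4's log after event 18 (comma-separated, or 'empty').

1. propose(0,'y'):  <0:coor t1 ->
2. deliver 0→2:  <2:part t1 ->
3. deliver 2→0:  nop
4. deliver 0→3:  <3:part t1 ->
5. deliver 3→0:  nop
6. deliver 0→4:  <4:part t1 ->
7. deliver 4→0:  nop
8. deliver 0→1:  <1:part t1 ->
9. deliver 1→0:  <0:coor t1 y>
10. deliver 0→2:  <2:part t1 y>
11. timeout(0):  <0:coor t2 y>
12. deliver 0→4:  <4:part t1 y>
13. deliver 4→0:  nop
14. deliver 0→2:  <2:part t2 y>
15. deliver 2→0:  nop
16. deliver 0→3:  <3:part t1 y>
17. deliver 3→0:  nop
18. propose(0,'p'):  <0:coor t3 y>

y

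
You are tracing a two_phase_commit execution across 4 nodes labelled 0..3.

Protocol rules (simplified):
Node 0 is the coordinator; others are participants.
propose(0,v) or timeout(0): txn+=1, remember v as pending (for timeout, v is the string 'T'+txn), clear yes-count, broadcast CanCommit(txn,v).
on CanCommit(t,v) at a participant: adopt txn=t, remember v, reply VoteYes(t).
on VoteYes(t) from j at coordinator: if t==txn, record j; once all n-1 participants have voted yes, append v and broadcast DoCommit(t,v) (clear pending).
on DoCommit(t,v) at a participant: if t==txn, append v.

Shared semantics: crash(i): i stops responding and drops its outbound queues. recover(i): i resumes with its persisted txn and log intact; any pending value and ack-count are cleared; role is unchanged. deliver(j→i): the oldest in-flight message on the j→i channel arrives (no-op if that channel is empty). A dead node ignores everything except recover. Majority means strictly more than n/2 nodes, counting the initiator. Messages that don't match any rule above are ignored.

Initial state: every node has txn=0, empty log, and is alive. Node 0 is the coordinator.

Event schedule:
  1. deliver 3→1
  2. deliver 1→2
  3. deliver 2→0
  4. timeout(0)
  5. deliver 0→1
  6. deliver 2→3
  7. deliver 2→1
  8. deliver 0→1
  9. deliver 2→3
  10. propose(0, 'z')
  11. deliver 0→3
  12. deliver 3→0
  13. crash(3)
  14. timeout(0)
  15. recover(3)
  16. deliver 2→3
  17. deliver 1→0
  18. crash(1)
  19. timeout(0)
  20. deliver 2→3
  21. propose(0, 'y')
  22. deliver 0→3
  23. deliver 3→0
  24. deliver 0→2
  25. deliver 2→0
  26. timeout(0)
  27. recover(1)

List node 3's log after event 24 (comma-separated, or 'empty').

empty

after 1 — deliver 3→1: ·
after 2 — deliver 1→2: ·
after 3 — deliver 2→0: ·
after 4 — timeout(0): n0:coor/t1/[-]
after 5 — deliver 0→1: n1:part/t1/[-]
after 6 — deliver 2→3: ·
after 7 — deliver 2→1: ·
after 8 — deliver 0→1: ·
after 9 — deliver 2→3: ·
after 10 — propose(0,'z'): n0:coor/t2/[-]
after 11 — deliver 0→3: n3:part/t1/[-]
after 12 — deliver 3→0: ·
after 13 — crash(3): n3:✗part/t1/[-]
after 14 — timeout(0): n0:coor/t3/[-]
after 15 — recover(3): n3:part/t1/[-]
after 16 — deliver 2→3: ·
after 17 — deliver 1→0: ·
after 18 — crash(1): n1:✗part/t1/[-]
after 19 — timeout(0): n0:coor/t4/[-]
after 20 — deliver 2→3: ·
after 21 — propose(0,'y'): n0:coor/t5/[-]
after 22 — deliver 0→3: n3:part/t2/[-]
after 23 — deliver 3→0: ·
after 24 — deliver 0→2: n2:part/t1/[-]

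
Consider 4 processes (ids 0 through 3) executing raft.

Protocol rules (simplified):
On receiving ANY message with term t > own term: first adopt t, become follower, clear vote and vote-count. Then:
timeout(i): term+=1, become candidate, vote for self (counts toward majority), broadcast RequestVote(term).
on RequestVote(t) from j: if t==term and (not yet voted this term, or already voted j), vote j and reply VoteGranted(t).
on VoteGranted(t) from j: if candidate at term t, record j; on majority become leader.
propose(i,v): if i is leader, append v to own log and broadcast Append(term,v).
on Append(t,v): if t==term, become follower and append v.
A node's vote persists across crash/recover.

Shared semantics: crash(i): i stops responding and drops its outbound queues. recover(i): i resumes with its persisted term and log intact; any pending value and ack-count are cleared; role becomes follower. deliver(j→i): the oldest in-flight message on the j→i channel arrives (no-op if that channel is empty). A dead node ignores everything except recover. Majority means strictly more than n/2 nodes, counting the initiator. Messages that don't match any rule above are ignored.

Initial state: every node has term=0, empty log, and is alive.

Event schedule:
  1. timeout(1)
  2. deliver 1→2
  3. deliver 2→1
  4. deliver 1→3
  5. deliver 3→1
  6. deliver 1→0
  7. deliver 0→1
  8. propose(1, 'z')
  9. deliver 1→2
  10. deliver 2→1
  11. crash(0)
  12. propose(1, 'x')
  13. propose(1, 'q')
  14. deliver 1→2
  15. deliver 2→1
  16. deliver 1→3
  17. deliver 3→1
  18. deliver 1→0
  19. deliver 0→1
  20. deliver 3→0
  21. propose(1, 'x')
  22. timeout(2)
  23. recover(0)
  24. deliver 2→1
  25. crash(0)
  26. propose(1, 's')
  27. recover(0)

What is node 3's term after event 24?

e1 timeout(1): 1[cand,t=1,-]
e2 deliver 1→2: 2[foll,t=1,-]
e3 deliver 2→1: ·
e4 deliver 1→3: 3[foll,t=1,-]
e5 deliver 3→1: 1[lead,t=1,-]
e6 deliver 1→0: 0[foll,t=1,-]
e7 deliver 0→1: ·
e8 propose(1,'z'): 1[lead,t=1,z]
e9 deliver 1→2: 2[foll,t=1,z]
e10 deliver 2→1: ·
e11 crash(0): 0[✗foll,t=1,-]
e12 propose(1,'x'): 1[lead,t=1,z,x]
e13 propose(1,'q'): 1[lead,t=1,z,x,q]
e14 deliver 1→2: 2[foll,t=1,z,x]
e15 deliver 2→1: ·
e16 deliver 1→3: 3[foll,t=1,z]
e17 deliver 3→1: ·
e18 deliver 1→0: ·
e19 deliver 0→1: ·
e20 deliver 3→0: ·
e21 propose(1,'x'): 1[lead,t=1,z,x,q,x]
e22 timeout(2): 2[cand,t=2,z,x]
e23 recover(0): 0[foll,t=1,-]
e24 deliver 2→1: 1[foll,t=2,z,x,q,x]

1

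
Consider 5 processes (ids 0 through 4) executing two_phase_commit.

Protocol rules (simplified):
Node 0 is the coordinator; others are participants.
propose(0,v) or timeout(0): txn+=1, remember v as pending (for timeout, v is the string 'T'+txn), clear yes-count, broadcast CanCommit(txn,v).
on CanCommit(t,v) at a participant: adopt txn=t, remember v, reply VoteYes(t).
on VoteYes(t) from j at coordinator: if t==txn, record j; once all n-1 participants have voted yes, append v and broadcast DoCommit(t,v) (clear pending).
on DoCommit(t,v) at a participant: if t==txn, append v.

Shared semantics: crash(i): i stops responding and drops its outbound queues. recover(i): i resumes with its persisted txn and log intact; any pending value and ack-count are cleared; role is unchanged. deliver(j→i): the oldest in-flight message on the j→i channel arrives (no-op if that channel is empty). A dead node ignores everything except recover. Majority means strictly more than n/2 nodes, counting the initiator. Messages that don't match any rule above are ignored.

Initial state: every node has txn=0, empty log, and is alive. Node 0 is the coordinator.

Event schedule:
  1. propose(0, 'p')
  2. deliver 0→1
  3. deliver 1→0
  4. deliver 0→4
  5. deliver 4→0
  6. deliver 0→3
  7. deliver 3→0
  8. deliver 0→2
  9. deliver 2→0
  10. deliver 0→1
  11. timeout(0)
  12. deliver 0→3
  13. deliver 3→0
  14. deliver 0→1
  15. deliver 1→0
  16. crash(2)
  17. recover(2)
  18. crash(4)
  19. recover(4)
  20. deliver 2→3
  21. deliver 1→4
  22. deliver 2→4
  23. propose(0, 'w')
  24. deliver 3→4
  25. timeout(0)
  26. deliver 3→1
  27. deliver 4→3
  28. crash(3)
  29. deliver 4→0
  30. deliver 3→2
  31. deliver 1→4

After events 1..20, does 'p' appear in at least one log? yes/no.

[1] propose(0,'p') → N0(coor t1 [-])
[2] deliver 0→1 → N1(part t1 [-])
[3] deliver 1→0 → ∅
[4] deliver 0→4 → N4(part t1 [-])
[5] deliver 4→0 → ∅
[6] deliver 0→3 → N3(part t1 [-])
[7] deliver 3→0 → ∅
[8] deliver 0→2 → N2(part t1 [-])
[9] deliver 2→0 → N0(coor t1 [p])
[10] deliver 0→1 → N1(part t1 [p])
[11] timeout(0) → N0(coor t2 [p])
[12] deliver 0→3 → N3(part t1 [p])
[13] deliver 3→0 → ∅
[14] deliver 0→1 → N1(part t2 [p])
[15] deliver 1→0 → ∅
[16] crash(2) → N2(✗part t1 [-])
[17] recover(2) → N2(part t1 [-])
[18] crash(4) → N4(✗part t1 [-])
[19] recover(4) → N4(part t1 [-])
[20] deliver 2→3 → ∅

yes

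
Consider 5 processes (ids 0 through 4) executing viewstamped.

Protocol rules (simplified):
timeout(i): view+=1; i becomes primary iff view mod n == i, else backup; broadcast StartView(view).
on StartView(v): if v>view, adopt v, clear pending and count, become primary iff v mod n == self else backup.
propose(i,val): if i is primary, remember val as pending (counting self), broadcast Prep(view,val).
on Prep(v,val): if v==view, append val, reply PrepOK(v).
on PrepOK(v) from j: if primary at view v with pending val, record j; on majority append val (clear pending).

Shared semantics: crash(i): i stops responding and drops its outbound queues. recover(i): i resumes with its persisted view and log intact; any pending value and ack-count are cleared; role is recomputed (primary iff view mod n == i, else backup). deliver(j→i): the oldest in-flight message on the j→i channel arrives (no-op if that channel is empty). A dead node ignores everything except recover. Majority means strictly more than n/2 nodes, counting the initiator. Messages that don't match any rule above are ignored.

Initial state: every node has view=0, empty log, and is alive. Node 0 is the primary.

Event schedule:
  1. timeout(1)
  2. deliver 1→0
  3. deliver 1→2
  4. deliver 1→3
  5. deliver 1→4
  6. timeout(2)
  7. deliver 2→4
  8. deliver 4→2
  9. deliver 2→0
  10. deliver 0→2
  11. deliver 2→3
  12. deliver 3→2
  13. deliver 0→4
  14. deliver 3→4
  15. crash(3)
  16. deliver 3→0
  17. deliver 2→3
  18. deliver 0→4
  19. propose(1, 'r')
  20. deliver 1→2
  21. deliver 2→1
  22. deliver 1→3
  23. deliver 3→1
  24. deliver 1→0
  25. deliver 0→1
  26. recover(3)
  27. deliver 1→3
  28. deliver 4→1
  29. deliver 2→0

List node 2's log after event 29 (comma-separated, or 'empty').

1. timeout(1):  <1:prim v1 ->
2. deliver 1→0:  <0:back v1 ->
3. deliver 1→2:  <2:back v1 ->
4. deliver 1→3:  <3:back v1 ->
5. deliver 1→4:  <4:back v1 ->
6. timeout(2):  <2:prim v2 ->
7. deliver 2→4:  <4:back v2 ->
8. deliver 4→2:  nop
9. deliver 2→0:  <0:back v2 ->
10. deliver 0→2:  nop
11. deliver 2→3:  <3:back v2 ->
12. deliver 3→2:  nop
13. deliver 0→4:  nop
14. deliver 3→4:  nop
15. crash(3):  <3:✗back v2 ->
16. deliver 3→0:  nop
17. deliver 2→3:  nop
18. deliver 0→4:  nop
19. propose(1,'r'):  nop
20. deliver 1→2:  nop
21. deliver 2→1:  <1:back v2 ->
22. deliver 1→3:  nop
23. deliver 3→1:  nop
24. deliver 1→0:  nop
25. deliver 0→1:  nop
26. recover(3):  <3:back v2 ->
27. deliver 1→3:  nop
28. deliver 4→1:  nop
29. deliver 2→0:  nop

empty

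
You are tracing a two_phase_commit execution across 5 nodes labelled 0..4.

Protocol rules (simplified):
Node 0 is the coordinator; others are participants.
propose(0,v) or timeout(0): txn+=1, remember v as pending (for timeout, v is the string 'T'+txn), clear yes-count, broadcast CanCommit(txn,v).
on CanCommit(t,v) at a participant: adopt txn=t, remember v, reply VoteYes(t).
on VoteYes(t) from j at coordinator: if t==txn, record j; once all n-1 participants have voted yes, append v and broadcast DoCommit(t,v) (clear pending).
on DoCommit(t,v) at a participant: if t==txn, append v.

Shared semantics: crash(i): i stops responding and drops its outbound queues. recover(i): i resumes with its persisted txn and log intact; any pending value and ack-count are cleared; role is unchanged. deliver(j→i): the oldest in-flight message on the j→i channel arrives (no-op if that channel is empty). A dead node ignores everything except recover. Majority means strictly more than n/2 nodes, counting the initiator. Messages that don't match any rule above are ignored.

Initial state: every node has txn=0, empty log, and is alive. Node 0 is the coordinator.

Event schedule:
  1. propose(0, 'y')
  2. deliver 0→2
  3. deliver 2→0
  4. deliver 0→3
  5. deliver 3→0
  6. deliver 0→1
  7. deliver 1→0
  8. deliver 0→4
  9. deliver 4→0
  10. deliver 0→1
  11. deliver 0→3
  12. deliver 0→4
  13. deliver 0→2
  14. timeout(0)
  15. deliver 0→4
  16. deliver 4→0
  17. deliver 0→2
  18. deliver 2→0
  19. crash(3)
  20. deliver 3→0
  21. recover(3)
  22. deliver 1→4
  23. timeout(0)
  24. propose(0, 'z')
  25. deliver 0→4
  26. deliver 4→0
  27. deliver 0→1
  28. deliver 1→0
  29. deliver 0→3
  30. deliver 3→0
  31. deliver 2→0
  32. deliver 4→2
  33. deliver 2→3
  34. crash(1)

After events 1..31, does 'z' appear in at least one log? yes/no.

[1] propose(0,'y') → N0(coor t1 [-])
[2] deliver 0→2 → N2(part t1 [-])
[3] deliver 2→0 → ∅
[4] deliver 0→3 → N3(part t1 [-])
[5] deliver 3→0 → ∅
[6] deliver 0→1 → N1(part t1 [-])
[7] deliver 1→0 → ∅
[8] deliver 0→4 → N4(part t1 [-])
[9] deliver 4→0 → N0(coor t1 [y])
[10] deliver 0→1 → N1(part t1 [y])
[11] deliver 0→3 → N3(part t1 [y])
[12] deliver 0→4 → N4(part t1 [y])
[13] deliver 0→2 → N2(part t1 [y])
[14] timeout(0) → N0(coor t2 [y])
[15] deliver 0→4 → N4(part t2 [y])
[16] deliver 4→0 → ∅
[17] deliver 0→2 → N2(part t2 [y])
[18] deliver 2→0 → ∅
[19] crash(3) → N3(✗part t1 [y])
[20] deliver 3→0 → ∅
[21] recover(3) → N3(part t1 [y])
[22] deliver 1→4 → ∅
[23] timeout(0) → N0(coor t3 [y])
[24] propose(0,'z') → N0(coor t4 [y])
[25] deliver 0→4 → N4(part t3 [y])
[26] deliver 4→0 → ∅
[27] deliver 0→1 → N1(part t2 [y])
[28] deliver 1→0 → ∅
[29] deliver 0→3 → N3(part t2 [y])
[30] deliver 3→0 → ∅
[31] deliver 2→0 → ∅

no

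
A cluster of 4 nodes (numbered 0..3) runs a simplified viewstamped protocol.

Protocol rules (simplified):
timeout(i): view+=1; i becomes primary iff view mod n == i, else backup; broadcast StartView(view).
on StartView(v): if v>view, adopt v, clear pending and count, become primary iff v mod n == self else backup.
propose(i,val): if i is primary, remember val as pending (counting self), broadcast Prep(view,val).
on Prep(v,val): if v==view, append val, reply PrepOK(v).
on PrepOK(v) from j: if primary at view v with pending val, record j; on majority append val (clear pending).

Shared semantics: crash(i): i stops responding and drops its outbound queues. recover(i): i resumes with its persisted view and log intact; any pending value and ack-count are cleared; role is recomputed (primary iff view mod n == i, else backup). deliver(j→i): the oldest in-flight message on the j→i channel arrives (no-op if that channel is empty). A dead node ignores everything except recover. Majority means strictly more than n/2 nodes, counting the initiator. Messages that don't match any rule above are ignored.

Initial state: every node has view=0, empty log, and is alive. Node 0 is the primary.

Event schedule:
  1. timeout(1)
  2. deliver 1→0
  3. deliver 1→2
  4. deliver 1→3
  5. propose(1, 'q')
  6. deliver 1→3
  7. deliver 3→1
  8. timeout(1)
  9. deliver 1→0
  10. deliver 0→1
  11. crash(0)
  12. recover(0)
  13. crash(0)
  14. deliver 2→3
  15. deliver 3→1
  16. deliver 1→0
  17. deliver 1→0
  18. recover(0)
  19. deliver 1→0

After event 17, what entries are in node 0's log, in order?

q

1. timeout(1):  <1:prim v1 ->
2. deliver 1→0:  <0:back v1 ->
3. deliver 1→2:  <2:back v1 ->
4. deliver 1→3:  <3:back v1 ->
5. propose(1,'q'):  nop
6. deliver 1→3:  <3:back v1 q>
7. deliver 3→1:  nop
8. timeout(1):  <1:back v2 ->
9. deliver 1→0:  <0:back v1 q>
10. deliver 0→1:  nop
11. crash(0):  <0:✗back v1 q>
12. recover(0):  <0:back v1 q>
13. crash(0):  <0:✗back v1 q>
14. deliver 2→3:  nop
15. deliver 3→1:  nop
16. deliver 1→0:  nop
17. deliver 1→0:  nop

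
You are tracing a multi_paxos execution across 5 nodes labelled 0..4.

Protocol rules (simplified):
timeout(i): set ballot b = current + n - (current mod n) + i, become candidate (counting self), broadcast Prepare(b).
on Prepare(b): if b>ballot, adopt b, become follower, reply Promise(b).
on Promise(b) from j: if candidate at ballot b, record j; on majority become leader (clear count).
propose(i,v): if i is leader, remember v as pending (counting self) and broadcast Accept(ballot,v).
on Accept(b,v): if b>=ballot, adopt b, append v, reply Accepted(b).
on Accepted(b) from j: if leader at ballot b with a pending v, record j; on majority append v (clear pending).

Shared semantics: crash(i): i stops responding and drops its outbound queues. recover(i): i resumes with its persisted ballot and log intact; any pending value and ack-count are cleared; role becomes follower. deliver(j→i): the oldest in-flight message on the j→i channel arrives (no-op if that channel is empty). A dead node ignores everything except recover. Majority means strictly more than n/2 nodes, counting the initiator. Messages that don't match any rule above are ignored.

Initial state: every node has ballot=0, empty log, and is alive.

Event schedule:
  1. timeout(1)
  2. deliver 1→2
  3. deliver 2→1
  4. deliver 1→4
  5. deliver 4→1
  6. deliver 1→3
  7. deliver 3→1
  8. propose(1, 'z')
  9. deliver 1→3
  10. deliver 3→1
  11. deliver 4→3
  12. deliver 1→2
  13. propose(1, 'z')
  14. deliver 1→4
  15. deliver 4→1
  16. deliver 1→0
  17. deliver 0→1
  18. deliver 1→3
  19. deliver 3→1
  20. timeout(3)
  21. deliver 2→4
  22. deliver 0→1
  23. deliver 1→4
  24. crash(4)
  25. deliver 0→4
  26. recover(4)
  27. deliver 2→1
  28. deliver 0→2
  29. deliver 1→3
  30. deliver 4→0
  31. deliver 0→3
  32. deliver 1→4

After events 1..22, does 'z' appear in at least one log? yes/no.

yes

[1] timeout(1) → N1(cand b6 [-])
[2] deliver 1→2 → N2(foll b6 [-])
[3] deliver 2→1 → ∅
[4] deliver 1→4 → N4(foll b6 [-])
[5] deliver 4→1 → N1(lead b6 [-])
[6] deliver 1→3 → N3(foll b6 [-])
[7] deliver 3→1 → ∅
[8] propose(1,'z') → ∅
[9] deliver 1→3 → N3(foll b6 [z])
[10] deliver 3→1 → ∅
[11] deliver 4→3 → ∅
[12] deliver 1→2 → N2(foll b6 [z])
[13] propose(1,'z') → ∅
[14] deliver 1→4 → N4(foll b6 [z])
[15] deliver 4→1 → ∅
[16] deliver 1→0 → N0(foll b6 [-])
[17] deliver 0→1 → ∅
[18] deliver 1→3 → N3(foll b6 [z,z])
[19] deliver 3→1 → N1(lead b6 [z])
[20] timeout(3) → N3(cand b13 [z,z])
[21] deliver 2→4 → ∅
[22] deliver 0→1 → ∅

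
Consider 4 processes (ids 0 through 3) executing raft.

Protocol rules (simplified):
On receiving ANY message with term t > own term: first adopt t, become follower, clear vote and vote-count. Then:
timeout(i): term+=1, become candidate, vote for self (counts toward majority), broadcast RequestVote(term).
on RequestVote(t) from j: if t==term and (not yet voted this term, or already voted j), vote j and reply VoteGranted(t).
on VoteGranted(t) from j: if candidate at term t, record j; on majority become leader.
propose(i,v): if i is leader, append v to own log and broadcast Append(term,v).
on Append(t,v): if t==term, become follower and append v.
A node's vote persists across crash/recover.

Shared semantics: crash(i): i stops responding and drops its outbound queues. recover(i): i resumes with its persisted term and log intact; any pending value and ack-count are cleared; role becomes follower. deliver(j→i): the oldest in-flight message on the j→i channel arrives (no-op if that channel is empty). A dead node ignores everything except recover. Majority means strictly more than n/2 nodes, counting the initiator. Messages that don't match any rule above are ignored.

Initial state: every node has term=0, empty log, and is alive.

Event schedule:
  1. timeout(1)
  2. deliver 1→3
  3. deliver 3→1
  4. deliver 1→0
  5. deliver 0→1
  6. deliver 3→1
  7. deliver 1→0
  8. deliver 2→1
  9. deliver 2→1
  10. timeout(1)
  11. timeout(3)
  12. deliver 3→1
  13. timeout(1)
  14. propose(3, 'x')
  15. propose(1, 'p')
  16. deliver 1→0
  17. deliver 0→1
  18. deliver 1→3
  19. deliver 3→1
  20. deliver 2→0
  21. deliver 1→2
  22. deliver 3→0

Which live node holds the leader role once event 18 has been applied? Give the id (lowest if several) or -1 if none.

-1

after 1 — timeout(1): n1:cand/t1/[-]
after 2 — deliver 1→3: n3:foll/t1/[-]
after 3 — deliver 3→1: ·
after 4 — deliver 1→0: n0:foll/t1/[-]
after 5 — deliver 0→1: n1:lead/t1/[-]
after 6 — deliver 3→1: ·
after 7 — deliver 1→0: ·
after 8 — deliver 2→1: ·
after 9 — deliver 2→1: ·
after 10 — timeout(1): n1:cand/t2/[-]
after 11 — timeout(3): n3:cand/t2/[-]
after 12 — deliver 3→1: ·
after 13 — timeout(1): n1:cand/t3/[-]
after 14 — propose(3,'x'): ·
after 15 — propose(1,'p'): ·
after 16 — deliver 1→0: n0:foll/t2/[-]
after 17 — deliver 0→1: ·
after 18 — deliver 1→3: ·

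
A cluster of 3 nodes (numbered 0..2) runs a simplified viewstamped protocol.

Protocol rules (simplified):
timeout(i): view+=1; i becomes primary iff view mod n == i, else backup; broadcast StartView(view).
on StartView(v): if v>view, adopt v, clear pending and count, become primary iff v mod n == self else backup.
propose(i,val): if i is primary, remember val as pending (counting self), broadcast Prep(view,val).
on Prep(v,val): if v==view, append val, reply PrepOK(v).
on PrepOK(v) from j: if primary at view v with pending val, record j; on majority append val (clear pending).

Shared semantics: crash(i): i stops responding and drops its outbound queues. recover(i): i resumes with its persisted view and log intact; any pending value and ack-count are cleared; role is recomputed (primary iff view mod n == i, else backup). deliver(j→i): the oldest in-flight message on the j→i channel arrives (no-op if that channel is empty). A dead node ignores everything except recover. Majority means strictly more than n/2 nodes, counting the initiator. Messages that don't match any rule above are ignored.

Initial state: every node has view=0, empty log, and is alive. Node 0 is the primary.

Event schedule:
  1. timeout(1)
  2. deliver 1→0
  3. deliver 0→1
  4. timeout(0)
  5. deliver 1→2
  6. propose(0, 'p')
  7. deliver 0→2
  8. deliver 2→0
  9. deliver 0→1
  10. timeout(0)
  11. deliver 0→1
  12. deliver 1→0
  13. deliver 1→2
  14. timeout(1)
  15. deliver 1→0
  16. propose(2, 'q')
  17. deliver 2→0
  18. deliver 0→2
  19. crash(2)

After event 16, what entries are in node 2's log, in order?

[1] timeout(1) → N1(prim v1 [-])
[2] deliver 1→0 → N0(back v1 [-])
[3] deliver 0→1 → ∅
[4] timeout(0) → N0(back v2 [-])
[5] deliver 1→2 → N2(back v1 [-])
[6] propose(0,'p') → ∅
[7] deliver 0→2 → N2(prim v2 [-])
[8] deliver 2→0 → ∅
[9] deliver 0→1 → N1(back v2 [-])
[10] timeout(0) → N0(prim v3 [-])
[11] deliver 0→1 → N1(back v3 [-])
[12] deliver 1→0 → ∅
[13] deliver 1→2 → ∅
[14] timeout(1) → N1(prim v4 [-])
[15] deliver 1→0 → N0(back v4 [-])
[16] propose(2,'q') → ∅

empty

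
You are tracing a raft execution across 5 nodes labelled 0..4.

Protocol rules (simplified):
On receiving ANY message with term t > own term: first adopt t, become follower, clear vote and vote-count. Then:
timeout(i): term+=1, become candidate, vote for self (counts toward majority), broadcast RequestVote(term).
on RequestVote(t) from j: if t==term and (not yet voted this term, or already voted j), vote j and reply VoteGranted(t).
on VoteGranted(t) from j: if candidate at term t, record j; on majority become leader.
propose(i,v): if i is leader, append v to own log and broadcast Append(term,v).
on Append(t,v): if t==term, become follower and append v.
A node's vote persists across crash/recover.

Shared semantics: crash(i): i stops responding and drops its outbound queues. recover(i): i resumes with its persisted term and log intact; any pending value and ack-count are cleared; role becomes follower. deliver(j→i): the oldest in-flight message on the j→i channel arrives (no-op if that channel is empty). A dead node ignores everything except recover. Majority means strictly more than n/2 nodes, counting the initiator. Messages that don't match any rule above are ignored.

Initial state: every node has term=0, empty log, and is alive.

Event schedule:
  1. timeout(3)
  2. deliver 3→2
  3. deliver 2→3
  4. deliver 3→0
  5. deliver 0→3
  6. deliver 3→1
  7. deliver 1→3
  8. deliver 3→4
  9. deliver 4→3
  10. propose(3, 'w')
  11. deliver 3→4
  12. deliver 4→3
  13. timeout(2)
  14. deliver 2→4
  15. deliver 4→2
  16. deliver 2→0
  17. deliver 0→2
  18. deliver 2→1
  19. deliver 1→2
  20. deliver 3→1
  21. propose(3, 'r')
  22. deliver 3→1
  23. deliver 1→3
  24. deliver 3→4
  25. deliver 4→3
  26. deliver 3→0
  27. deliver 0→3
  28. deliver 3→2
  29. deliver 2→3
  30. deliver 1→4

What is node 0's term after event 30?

1. timeout(3):  <3:cand t1 ->
2. deliver 3→2:  <2:foll t1 ->
3. deliver 2→3:  nop
4. deliver 3→0:  <0:foll t1 ->
5. deliver 0→3:  <3:lead t1 ->
6. deliver 3→1:  <1:foll t1 ->
7. deliver 1→3:  nop
8. deliver 3→4:  <4:foll t1 ->
9. deliver 4→3:  nop
10. propose(3,'w'):  <3:lead t1 w>
11. deliver 3→4:  <4:foll t1 w>
12. deliver 4→3:  nop
13. timeout(2):  <2:cand t2 ->
14. deliver 2→4:  <4:foll t2 w>
15. deliver 4→2:  nop
16. deliver 2→0:  <0:foll t2 ->
17. deliver 0→2:  <2:lead t2 ->
18. deliver 2→1:  <1:foll t2 ->
19. deliver 1→2:  nop
20. deliver 3→1:  nop
21. propose(3,'r'):  <3:lead t1 w,r>
22. deliver 3→1:  nop
23. deliver 1→3:  nop
24. deliver 3→4:  nop
25. deliver 4→3:  nop
26. deliver 3→0:  nop
27. deliver 0→3:  nop
28. deliver 3→2:  nop
29. deliver 2→3:  <3:foll t2 w,r>
30. deliver 1→4:  nop

2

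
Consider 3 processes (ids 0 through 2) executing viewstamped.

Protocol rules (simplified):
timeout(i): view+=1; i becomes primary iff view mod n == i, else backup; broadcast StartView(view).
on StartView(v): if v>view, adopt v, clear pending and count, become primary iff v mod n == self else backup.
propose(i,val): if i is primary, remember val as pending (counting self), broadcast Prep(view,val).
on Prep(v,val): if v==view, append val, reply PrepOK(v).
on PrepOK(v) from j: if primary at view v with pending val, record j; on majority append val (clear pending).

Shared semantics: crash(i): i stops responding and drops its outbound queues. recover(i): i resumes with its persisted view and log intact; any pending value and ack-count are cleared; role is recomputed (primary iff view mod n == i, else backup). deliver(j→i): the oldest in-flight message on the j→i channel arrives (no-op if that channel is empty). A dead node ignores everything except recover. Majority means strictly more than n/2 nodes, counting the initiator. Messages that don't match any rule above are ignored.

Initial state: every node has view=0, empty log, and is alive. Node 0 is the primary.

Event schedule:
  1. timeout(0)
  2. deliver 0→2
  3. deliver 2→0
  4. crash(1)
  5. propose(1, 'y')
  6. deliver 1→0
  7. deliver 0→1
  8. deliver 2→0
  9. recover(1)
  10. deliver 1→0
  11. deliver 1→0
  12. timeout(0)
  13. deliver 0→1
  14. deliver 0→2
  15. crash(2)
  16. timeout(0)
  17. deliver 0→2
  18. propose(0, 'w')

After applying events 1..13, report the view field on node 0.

after 1 — timeout(0): n0:back/v1/[-]
after 2 — deliver 0→2: n2:back/v1/[-]
after 3 — deliver 2→0: ·
after 4 — crash(1): n1:✗back/v0/[-]
after 5 — propose(1,'y'): ·
after 6 — deliver 1→0: ·
after 7 — deliver 0→1: ·
after 8 — deliver 2→0: ·
after 9 — recover(1): n1:back/v0/[-]
after 10 — deliver 1→0: ·
after 11 — deliver 1→0: ·
after 12 — timeout(0): n0:back/v2/[-]
after 13 — deliver 0→1: n1:prim/v1/[-]

2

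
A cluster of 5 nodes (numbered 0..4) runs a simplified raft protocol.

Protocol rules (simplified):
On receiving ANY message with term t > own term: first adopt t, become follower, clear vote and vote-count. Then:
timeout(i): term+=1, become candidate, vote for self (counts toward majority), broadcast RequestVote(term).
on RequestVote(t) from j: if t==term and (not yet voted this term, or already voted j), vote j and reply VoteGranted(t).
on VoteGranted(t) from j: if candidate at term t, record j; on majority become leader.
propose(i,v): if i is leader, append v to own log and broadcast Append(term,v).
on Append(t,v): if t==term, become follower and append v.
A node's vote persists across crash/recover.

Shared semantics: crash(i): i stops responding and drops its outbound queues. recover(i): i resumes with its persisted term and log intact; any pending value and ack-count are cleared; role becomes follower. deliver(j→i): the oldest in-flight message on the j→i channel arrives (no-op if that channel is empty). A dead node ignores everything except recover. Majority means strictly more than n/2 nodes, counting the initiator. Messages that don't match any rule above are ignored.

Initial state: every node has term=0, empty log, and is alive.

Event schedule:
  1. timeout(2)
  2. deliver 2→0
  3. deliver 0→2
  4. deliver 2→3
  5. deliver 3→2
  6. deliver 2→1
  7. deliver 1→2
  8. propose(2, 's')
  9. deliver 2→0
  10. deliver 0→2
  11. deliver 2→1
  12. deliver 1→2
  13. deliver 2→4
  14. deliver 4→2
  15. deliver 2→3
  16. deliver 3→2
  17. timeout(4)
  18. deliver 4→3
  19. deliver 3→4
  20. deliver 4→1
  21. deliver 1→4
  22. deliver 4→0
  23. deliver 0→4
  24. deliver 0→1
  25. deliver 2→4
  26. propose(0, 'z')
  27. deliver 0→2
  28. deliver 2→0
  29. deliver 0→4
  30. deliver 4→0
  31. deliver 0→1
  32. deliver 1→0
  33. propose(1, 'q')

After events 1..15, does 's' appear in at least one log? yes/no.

[1] timeout(2) → N2(cand t1 [-])
[2] deliver 2→0 → N0(foll t1 [-])
[3] deliver 0→2 → ∅
[4] deliver 2→3 → N3(foll t1 [-])
[5] deliver 3→2 → N2(lead t1 [-])
[6] deliver 2→1 → N1(foll t1 [-])
[7] deliver 1→2 → ∅
[8] propose(2,'s') → N2(lead t1 [s])
[9] deliver 2→0 → N0(foll t1 [s])
[10] deliver 0→2 → ∅
[11] deliver 2→1 → N1(foll t1 [s])
[12] deliver 1→2 → ∅
[13] deliver 2→4 → N4(foll t1 [-])
[14] deliver 4→2 → ∅
[15] deliver 2→3 → N3(foll t1 [s])

yes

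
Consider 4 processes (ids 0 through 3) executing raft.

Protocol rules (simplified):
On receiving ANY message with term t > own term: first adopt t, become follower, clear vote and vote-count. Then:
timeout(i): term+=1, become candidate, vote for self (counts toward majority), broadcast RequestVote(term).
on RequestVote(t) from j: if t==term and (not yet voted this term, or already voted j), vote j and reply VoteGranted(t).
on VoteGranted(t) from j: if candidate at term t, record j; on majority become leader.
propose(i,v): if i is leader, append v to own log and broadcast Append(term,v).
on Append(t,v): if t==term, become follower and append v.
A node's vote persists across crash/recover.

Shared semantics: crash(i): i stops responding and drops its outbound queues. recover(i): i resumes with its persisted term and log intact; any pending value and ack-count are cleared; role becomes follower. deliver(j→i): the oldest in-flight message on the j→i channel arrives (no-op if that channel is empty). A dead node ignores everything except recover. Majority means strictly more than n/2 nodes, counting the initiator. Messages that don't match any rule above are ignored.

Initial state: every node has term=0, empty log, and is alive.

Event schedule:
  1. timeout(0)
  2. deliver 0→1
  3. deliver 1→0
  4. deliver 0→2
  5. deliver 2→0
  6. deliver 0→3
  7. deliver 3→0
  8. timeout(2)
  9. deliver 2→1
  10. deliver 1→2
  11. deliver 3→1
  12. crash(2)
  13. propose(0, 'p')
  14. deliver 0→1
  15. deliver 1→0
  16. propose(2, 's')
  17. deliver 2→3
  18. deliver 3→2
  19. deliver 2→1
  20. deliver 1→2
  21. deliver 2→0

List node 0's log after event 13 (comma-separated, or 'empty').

p

[1] timeout(0) → N0(cand t1 [-])
[2] deliver 0→1 → N1(foll t1 [-])
[3] deliver 1→0 → ∅
[4] deliver 0→2 → N2(foll t1 [-])
[5] deliver 2→0 → N0(lead t1 [-])
[6] deliver 0→3 → N3(foll t1 [-])
[7] deliver 3→0 → ∅
[8] timeout(2) → N2(cand t2 [-])
[9] deliver 2→1 → N1(foll t2 [-])
[10] deliver 1→2 → ∅
[11] deliver 3→1 → ∅
[12] crash(2) → N2(✗cand t2 [-])
[13] propose(0,'p') → N0(lead t1 [p])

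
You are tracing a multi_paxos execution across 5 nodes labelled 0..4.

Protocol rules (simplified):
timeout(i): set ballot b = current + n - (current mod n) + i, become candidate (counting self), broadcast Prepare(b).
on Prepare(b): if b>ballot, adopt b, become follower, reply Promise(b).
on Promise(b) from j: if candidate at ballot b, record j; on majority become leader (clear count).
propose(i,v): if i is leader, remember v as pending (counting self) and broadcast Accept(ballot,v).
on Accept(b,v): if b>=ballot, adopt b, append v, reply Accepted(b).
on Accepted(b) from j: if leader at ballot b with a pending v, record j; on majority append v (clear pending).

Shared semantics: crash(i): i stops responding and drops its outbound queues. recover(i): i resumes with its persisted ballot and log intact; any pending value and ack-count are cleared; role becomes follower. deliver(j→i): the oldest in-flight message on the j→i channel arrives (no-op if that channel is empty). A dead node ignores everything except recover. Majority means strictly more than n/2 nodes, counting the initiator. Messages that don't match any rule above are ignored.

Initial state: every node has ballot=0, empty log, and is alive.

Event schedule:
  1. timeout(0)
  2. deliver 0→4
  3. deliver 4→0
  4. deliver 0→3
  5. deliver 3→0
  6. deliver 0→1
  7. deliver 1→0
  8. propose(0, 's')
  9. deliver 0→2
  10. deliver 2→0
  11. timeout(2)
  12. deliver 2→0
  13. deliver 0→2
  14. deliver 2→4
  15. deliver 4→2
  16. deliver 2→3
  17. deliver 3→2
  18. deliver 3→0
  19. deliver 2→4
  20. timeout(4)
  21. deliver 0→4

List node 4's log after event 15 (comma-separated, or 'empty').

empty

e1 timeout(0): 0[cand,b=5,-]
e2 deliver 0→4: 4[foll,b=5,-]
e3 deliver 4→0: ·
e4 deliver 0→3: 3[foll,b=5,-]
e5 deliver 3→0: 0[lead,b=5,-]
e6 deliver 0→1: 1[foll,b=5,-]
e7 deliver 1→0: ·
e8 propose(0,'s'): ·
e9 deliver 0→2: 2[foll,b=5,-]
e10 deliver 2→0: ·
e11 timeout(2): 2[cand,b=12,-]
e12 deliver 2→0: 0[foll,b=12,-]
e13 deliver 0→2: ·
e14 deliver 2→4: 4[foll,b=12,-]
e15 deliver 4→2: ·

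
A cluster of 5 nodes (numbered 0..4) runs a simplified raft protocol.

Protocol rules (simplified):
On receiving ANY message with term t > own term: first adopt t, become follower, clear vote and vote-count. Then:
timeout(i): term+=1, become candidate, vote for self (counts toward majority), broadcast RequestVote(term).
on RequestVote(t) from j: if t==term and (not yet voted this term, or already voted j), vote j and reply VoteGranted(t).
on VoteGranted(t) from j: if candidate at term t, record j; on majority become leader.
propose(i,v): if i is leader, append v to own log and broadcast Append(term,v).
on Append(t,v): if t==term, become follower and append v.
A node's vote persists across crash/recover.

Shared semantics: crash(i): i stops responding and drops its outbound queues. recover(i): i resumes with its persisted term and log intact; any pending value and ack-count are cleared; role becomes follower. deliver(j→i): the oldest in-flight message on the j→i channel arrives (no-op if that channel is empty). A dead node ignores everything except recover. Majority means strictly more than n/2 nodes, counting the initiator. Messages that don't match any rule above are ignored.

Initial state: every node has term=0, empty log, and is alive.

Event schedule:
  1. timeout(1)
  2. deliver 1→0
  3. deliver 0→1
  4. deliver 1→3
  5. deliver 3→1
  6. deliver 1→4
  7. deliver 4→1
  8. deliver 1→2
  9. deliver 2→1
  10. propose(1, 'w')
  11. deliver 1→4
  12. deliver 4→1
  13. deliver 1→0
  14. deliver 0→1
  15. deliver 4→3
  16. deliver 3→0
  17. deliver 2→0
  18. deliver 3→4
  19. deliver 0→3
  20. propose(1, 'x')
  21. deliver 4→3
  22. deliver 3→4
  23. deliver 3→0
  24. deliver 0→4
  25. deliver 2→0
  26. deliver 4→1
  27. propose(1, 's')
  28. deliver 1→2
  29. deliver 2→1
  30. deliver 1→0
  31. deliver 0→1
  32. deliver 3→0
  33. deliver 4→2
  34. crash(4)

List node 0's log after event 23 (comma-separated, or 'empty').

w

e1 timeout(1): 1[cand,t=1,-]
e2 deliver 1→0: 0[foll,t=1,-]
e3 deliver 0→1: ·
e4 deliver 1→3: 3[foll,t=1,-]
e5 deliver 3→1: 1[lead,t=1,-]
e6 deliver 1→4: 4[foll,t=1,-]
e7 deliver 4→1: ·
e8 deliver 1→2: 2[foll,t=1,-]
e9 deliver 2→1: ·
e10 propose(1,'w'): 1[lead,t=1,w]
e11 deliver 1→4: 4[foll,t=1,w]
e12 deliver 4→1: ·
e13 deliver 1→0: 0[foll,t=1,w]
e14 deliver 0→1: ·
e15 deliver 4→3: ·
e16 deliver 3→0: ·
e17 deliver 2→0: ·
e18 deliver 3→4: ·
e19 deliver 0→3: ·
e20 propose(1,'x'): 1[lead,t=1,w,x]
e21 deliver 4→3: ·
e22 deliver 3→4: ·
e23 deliver 3→0: ·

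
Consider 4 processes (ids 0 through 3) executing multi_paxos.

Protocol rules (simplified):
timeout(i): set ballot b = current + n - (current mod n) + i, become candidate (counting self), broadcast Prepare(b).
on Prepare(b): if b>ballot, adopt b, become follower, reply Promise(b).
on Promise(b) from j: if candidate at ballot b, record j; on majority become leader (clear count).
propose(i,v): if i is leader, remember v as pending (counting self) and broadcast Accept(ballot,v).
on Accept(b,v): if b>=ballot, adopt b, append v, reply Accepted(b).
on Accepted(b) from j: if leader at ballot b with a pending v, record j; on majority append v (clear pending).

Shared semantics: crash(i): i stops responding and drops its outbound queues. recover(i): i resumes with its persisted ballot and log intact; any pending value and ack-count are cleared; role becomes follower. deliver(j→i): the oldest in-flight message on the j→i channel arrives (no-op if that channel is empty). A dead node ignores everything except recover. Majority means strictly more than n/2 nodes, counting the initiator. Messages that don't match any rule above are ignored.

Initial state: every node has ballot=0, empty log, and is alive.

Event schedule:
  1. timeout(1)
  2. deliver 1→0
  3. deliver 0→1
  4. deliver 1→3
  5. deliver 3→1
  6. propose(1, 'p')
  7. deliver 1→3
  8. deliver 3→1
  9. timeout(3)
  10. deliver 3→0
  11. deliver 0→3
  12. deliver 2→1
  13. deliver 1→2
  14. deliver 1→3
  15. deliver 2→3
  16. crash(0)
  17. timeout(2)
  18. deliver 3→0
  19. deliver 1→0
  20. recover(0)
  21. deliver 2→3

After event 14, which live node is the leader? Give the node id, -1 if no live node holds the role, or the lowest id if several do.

after 1 — timeout(1): n1:cand/b5/[-]
after 2 — deliver 1→0: n0:foll/b5/[-]
after 3 — deliver 0→1: ·
after 4 — deliver 1→3: n3:foll/b5/[-]
after 5 — deliver 3→1: n1:lead/b5/[-]
after 6 — propose(1,'p'): ·
after 7 — deliver 1→3: n3:foll/b5/[p]
after 8 — deliver 3→1: ·
after 9 — timeout(3): n3:cand/b11/[p]
after 10 — deliver 3→0: n0:foll/b11/[-]
after 11 — deliver 0→3: ·
after 12 — deliver 2→1: ·
after 13 — deliver 1→2: n2:foll/b5/[-]
after 14 — deliver 1→3: ·

1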